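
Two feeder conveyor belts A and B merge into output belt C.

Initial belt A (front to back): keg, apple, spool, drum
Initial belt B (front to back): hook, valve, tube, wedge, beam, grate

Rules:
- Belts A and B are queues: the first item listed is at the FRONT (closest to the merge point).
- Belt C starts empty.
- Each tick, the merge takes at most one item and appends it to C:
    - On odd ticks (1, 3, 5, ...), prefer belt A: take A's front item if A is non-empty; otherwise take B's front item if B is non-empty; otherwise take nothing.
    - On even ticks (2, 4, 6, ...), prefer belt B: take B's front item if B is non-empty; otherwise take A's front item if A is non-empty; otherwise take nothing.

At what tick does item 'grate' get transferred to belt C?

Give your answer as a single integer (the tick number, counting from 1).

Answer: 10

Derivation:
Tick 1: prefer A, take keg from A; A=[apple,spool,drum] B=[hook,valve,tube,wedge,beam,grate] C=[keg]
Tick 2: prefer B, take hook from B; A=[apple,spool,drum] B=[valve,tube,wedge,beam,grate] C=[keg,hook]
Tick 3: prefer A, take apple from A; A=[spool,drum] B=[valve,tube,wedge,beam,grate] C=[keg,hook,apple]
Tick 4: prefer B, take valve from B; A=[spool,drum] B=[tube,wedge,beam,grate] C=[keg,hook,apple,valve]
Tick 5: prefer A, take spool from A; A=[drum] B=[tube,wedge,beam,grate] C=[keg,hook,apple,valve,spool]
Tick 6: prefer B, take tube from B; A=[drum] B=[wedge,beam,grate] C=[keg,hook,apple,valve,spool,tube]
Tick 7: prefer A, take drum from A; A=[-] B=[wedge,beam,grate] C=[keg,hook,apple,valve,spool,tube,drum]
Tick 8: prefer B, take wedge from B; A=[-] B=[beam,grate] C=[keg,hook,apple,valve,spool,tube,drum,wedge]
Tick 9: prefer A, take beam from B; A=[-] B=[grate] C=[keg,hook,apple,valve,spool,tube,drum,wedge,beam]
Tick 10: prefer B, take grate from B; A=[-] B=[-] C=[keg,hook,apple,valve,spool,tube,drum,wedge,beam,grate]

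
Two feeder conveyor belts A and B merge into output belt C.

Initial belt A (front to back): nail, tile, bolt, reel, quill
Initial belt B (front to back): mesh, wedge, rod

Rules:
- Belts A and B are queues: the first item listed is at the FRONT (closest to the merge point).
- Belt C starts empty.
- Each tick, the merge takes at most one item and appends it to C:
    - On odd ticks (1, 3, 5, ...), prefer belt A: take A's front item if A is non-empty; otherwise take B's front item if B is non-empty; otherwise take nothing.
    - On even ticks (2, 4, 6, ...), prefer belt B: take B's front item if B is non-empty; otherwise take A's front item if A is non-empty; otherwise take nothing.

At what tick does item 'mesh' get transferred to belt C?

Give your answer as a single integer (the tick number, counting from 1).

Answer: 2

Derivation:
Tick 1: prefer A, take nail from A; A=[tile,bolt,reel,quill] B=[mesh,wedge,rod] C=[nail]
Tick 2: prefer B, take mesh from B; A=[tile,bolt,reel,quill] B=[wedge,rod] C=[nail,mesh]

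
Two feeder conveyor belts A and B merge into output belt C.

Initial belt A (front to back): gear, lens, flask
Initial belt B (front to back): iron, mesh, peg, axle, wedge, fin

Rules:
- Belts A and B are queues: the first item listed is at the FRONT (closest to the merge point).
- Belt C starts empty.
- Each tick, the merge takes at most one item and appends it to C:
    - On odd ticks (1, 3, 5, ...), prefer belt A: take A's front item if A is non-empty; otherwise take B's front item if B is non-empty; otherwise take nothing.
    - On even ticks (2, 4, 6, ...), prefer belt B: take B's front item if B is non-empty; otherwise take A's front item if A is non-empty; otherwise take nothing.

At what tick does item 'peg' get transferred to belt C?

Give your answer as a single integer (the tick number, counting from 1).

Answer: 6

Derivation:
Tick 1: prefer A, take gear from A; A=[lens,flask] B=[iron,mesh,peg,axle,wedge,fin] C=[gear]
Tick 2: prefer B, take iron from B; A=[lens,flask] B=[mesh,peg,axle,wedge,fin] C=[gear,iron]
Tick 3: prefer A, take lens from A; A=[flask] B=[mesh,peg,axle,wedge,fin] C=[gear,iron,lens]
Tick 4: prefer B, take mesh from B; A=[flask] B=[peg,axle,wedge,fin] C=[gear,iron,lens,mesh]
Tick 5: prefer A, take flask from A; A=[-] B=[peg,axle,wedge,fin] C=[gear,iron,lens,mesh,flask]
Tick 6: prefer B, take peg from B; A=[-] B=[axle,wedge,fin] C=[gear,iron,lens,mesh,flask,peg]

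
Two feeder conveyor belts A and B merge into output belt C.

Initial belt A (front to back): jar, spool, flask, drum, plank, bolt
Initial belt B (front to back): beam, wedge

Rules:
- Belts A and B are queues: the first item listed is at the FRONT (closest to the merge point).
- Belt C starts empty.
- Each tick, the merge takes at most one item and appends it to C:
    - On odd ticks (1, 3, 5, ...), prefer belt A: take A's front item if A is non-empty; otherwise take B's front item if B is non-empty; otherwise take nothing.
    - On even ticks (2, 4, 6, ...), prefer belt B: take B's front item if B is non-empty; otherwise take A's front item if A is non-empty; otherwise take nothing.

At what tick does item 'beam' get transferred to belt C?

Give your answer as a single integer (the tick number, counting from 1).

Tick 1: prefer A, take jar from A; A=[spool,flask,drum,plank,bolt] B=[beam,wedge] C=[jar]
Tick 2: prefer B, take beam from B; A=[spool,flask,drum,plank,bolt] B=[wedge] C=[jar,beam]

Answer: 2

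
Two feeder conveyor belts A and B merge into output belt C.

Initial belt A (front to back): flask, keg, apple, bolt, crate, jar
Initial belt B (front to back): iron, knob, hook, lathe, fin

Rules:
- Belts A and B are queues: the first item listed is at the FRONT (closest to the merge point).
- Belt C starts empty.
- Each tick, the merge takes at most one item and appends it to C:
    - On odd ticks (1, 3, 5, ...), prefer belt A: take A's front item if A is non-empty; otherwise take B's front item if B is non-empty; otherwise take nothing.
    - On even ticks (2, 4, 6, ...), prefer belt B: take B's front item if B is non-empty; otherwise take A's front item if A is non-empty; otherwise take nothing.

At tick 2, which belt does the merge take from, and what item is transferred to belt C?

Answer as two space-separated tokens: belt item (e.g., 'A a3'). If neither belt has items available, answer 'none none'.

Answer: B iron

Derivation:
Tick 1: prefer A, take flask from A; A=[keg,apple,bolt,crate,jar] B=[iron,knob,hook,lathe,fin] C=[flask]
Tick 2: prefer B, take iron from B; A=[keg,apple,bolt,crate,jar] B=[knob,hook,lathe,fin] C=[flask,iron]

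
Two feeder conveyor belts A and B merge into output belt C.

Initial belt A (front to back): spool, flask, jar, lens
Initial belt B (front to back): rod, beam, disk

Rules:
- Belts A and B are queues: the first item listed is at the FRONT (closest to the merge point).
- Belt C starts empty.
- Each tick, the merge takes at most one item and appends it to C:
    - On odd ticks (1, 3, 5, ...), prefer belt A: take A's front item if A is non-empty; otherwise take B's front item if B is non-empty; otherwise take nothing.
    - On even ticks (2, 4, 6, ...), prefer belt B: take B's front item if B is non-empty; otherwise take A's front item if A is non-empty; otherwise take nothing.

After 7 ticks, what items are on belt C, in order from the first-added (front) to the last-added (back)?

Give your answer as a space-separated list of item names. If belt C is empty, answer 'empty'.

Answer: spool rod flask beam jar disk lens

Derivation:
Tick 1: prefer A, take spool from A; A=[flask,jar,lens] B=[rod,beam,disk] C=[spool]
Tick 2: prefer B, take rod from B; A=[flask,jar,lens] B=[beam,disk] C=[spool,rod]
Tick 3: prefer A, take flask from A; A=[jar,lens] B=[beam,disk] C=[spool,rod,flask]
Tick 4: prefer B, take beam from B; A=[jar,lens] B=[disk] C=[spool,rod,flask,beam]
Tick 5: prefer A, take jar from A; A=[lens] B=[disk] C=[spool,rod,flask,beam,jar]
Tick 6: prefer B, take disk from B; A=[lens] B=[-] C=[spool,rod,flask,beam,jar,disk]
Tick 7: prefer A, take lens from A; A=[-] B=[-] C=[spool,rod,flask,beam,jar,disk,lens]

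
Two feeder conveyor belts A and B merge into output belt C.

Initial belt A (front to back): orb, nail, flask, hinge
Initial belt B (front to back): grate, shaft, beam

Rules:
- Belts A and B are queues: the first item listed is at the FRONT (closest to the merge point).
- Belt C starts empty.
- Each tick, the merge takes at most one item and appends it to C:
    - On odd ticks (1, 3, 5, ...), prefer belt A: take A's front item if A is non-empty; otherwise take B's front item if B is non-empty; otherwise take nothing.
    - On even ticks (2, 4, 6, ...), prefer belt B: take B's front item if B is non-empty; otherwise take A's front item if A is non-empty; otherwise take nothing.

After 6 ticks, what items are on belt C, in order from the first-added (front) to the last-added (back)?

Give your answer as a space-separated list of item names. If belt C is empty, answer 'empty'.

Answer: orb grate nail shaft flask beam

Derivation:
Tick 1: prefer A, take orb from A; A=[nail,flask,hinge] B=[grate,shaft,beam] C=[orb]
Tick 2: prefer B, take grate from B; A=[nail,flask,hinge] B=[shaft,beam] C=[orb,grate]
Tick 3: prefer A, take nail from A; A=[flask,hinge] B=[shaft,beam] C=[orb,grate,nail]
Tick 4: prefer B, take shaft from B; A=[flask,hinge] B=[beam] C=[orb,grate,nail,shaft]
Tick 5: prefer A, take flask from A; A=[hinge] B=[beam] C=[orb,grate,nail,shaft,flask]
Tick 6: prefer B, take beam from B; A=[hinge] B=[-] C=[orb,grate,nail,shaft,flask,beam]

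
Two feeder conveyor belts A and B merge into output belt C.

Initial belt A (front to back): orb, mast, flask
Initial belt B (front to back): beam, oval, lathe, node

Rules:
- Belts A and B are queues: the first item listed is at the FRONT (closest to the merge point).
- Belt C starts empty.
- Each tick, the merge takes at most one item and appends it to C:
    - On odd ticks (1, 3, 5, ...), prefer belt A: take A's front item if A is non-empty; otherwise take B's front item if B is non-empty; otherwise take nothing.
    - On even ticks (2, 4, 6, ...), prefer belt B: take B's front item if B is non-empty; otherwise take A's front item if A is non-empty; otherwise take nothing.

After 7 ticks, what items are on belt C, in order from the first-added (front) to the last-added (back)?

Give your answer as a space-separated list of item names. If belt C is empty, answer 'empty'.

Answer: orb beam mast oval flask lathe node

Derivation:
Tick 1: prefer A, take orb from A; A=[mast,flask] B=[beam,oval,lathe,node] C=[orb]
Tick 2: prefer B, take beam from B; A=[mast,flask] B=[oval,lathe,node] C=[orb,beam]
Tick 3: prefer A, take mast from A; A=[flask] B=[oval,lathe,node] C=[orb,beam,mast]
Tick 4: prefer B, take oval from B; A=[flask] B=[lathe,node] C=[orb,beam,mast,oval]
Tick 5: prefer A, take flask from A; A=[-] B=[lathe,node] C=[orb,beam,mast,oval,flask]
Tick 6: prefer B, take lathe from B; A=[-] B=[node] C=[orb,beam,mast,oval,flask,lathe]
Tick 7: prefer A, take node from B; A=[-] B=[-] C=[orb,beam,mast,oval,flask,lathe,node]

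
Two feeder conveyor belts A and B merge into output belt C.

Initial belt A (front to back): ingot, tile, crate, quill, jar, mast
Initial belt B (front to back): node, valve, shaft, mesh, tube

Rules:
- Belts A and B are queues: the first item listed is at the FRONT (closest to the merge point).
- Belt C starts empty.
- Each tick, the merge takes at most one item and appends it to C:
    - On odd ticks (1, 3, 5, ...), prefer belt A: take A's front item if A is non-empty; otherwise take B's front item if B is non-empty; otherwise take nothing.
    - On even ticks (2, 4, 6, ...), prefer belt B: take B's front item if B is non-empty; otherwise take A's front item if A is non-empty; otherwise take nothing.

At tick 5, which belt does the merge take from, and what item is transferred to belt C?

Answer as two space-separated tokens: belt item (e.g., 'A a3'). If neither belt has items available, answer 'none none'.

Tick 1: prefer A, take ingot from A; A=[tile,crate,quill,jar,mast] B=[node,valve,shaft,mesh,tube] C=[ingot]
Tick 2: prefer B, take node from B; A=[tile,crate,quill,jar,mast] B=[valve,shaft,mesh,tube] C=[ingot,node]
Tick 3: prefer A, take tile from A; A=[crate,quill,jar,mast] B=[valve,shaft,mesh,tube] C=[ingot,node,tile]
Tick 4: prefer B, take valve from B; A=[crate,quill,jar,mast] B=[shaft,mesh,tube] C=[ingot,node,tile,valve]
Tick 5: prefer A, take crate from A; A=[quill,jar,mast] B=[shaft,mesh,tube] C=[ingot,node,tile,valve,crate]

Answer: A crate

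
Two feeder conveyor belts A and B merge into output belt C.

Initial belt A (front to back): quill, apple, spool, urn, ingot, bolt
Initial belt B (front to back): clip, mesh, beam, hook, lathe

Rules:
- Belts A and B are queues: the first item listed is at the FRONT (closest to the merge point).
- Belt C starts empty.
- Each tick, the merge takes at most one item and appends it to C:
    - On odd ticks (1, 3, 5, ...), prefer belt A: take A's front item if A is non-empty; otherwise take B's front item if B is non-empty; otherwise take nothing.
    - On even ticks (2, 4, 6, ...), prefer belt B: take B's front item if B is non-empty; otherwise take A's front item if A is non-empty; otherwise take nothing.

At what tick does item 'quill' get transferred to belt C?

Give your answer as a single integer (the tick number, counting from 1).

Answer: 1

Derivation:
Tick 1: prefer A, take quill from A; A=[apple,spool,urn,ingot,bolt] B=[clip,mesh,beam,hook,lathe] C=[quill]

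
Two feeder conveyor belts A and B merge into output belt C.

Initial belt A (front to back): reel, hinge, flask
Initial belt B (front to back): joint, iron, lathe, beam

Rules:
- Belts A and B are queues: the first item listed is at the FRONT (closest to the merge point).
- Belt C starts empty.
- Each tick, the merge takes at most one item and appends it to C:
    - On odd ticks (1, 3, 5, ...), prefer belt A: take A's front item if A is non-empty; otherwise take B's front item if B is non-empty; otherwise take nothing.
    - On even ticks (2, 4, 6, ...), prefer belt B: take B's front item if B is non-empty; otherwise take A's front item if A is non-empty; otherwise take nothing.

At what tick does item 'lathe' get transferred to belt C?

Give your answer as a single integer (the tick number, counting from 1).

Answer: 6

Derivation:
Tick 1: prefer A, take reel from A; A=[hinge,flask] B=[joint,iron,lathe,beam] C=[reel]
Tick 2: prefer B, take joint from B; A=[hinge,flask] B=[iron,lathe,beam] C=[reel,joint]
Tick 3: prefer A, take hinge from A; A=[flask] B=[iron,lathe,beam] C=[reel,joint,hinge]
Tick 4: prefer B, take iron from B; A=[flask] B=[lathe,beam] C=[reel,joint,hinge,iron]
Tick 5: prefer A, take flask from A; A=[-] B=[lathe,beam] C=[reel,joint,hinge,iron,flask]
Tick 6: prefer B, take lathe from B; A=[-] B=[beam] C=[reel,joint,hinge,iron,flask,lathe]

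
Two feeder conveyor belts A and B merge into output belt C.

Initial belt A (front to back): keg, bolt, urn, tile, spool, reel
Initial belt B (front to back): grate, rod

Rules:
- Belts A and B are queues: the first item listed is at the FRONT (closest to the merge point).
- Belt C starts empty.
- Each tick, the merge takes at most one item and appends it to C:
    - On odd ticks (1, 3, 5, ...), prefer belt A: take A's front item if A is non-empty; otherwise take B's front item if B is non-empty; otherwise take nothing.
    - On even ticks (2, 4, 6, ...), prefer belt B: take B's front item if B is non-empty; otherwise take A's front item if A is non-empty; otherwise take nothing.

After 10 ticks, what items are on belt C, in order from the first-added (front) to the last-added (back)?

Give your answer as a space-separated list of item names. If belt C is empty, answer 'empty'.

Tick 1: prefer A, take keg from A; A=[bolt,urn,tile,spool,reel] B=[grate,rod] C=[keg]
Tick 2: prefer B, take grate from B; A=[bolt,urn,tile,spool,reel] B=[rod] C=[keg,grate]
Tick 3: prefer A, take bolt from A; A=[urn,tile,spool,reel] B=[rod] C=[keg,grate,bolt]
Tick 4: prefer B, take rod from B; A=[urn,tile,spool,reel] B=[-] C=[keg,grate,bolt,rod]
Tick 5: prefer A, take urn from A; A=[tile,spool,reel] B=[-] C=[keg,grate,bolt,rod,urn]
Tick 6: prefer B, take tile from A; A=[spool,reel] B=[-] C=[keg,grate,bolt,rod,urn,tile]
Tick 7: prefer A, take spool from A; A=[reel] B=[-] C=[keg,grate,bolt,rod,urn,tile,spool]
Tick 8: prefer B, take reel from A; A=[-] B=[-] C=[keg,grate,bolt,rod,urn,tile,spool,reel]
Tick 9: prefer A, both empty, nothing taken; A=[-] B=[-] C=[keg,grate,bolt,rod,urn,tile,spool,reel]
Tick 10: prefer B, both empty, nothing taken; A=[-] B=[-] C=[keg,grate,bolt,rod,urn,tile,spool,reel]

Answer: keg grate bolt rod urn tile spool reel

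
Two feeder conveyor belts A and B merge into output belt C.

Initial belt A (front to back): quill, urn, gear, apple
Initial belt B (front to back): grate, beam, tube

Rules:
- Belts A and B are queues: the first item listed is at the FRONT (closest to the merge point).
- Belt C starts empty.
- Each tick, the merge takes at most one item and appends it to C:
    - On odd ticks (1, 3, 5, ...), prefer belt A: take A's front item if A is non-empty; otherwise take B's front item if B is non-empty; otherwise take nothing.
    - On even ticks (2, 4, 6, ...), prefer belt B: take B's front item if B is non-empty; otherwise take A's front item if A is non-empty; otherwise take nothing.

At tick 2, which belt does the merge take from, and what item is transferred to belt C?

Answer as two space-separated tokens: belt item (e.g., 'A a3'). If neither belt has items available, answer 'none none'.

Answer: B grate

Derivation:
Tick 1: prefer A, take quill from A; A=[urn,gear,apple] B=[grate,beam,tube] C=[quill]
Tick 2: prefer B, take grate from B; A=[urn,gear,apple] B=[beam,tube] C=[quill,grate]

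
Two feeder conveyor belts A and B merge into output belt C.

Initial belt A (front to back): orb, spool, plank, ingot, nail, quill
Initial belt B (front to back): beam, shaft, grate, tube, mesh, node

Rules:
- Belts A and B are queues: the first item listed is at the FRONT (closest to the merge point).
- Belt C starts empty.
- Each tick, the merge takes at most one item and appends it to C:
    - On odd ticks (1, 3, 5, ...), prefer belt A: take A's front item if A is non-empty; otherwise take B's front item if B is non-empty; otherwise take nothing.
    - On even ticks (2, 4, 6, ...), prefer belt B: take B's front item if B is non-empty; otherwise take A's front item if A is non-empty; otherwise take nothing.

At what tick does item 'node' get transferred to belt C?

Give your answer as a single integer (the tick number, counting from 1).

Tick 1: prefer A, take orb from A; A=[spool,plank,ingot,nail,quill] B=[beam,shaft,grate,tube,mesh,node] C=[orb]
Tick 2: prefer B, take beam from B; A=[spool,plank,ingot,nail,quill] B=[shaft,grate,tube,mesh,node] C=[orb,beam]
Tick 3: prefer A, take spool from A; A=[plank,ingot,nail,quill] B=[shaft,grate,tube,mesh,node] C=[orb,beam,spool]
Tick 4: prefer B, take shaft from B; A=[plank,ingot,nail,quill] B=[grate,tube,mesh,node] C=[orb,beam,spool,shaft]
Tick 5: prefer A, take plank from A; A=[ingot,nail,quill] B=[grate,tube,mesh,node] C=[orb,beam,spool,shaft,plank]
Tick 6: prefer B, take grate from B; A=[ingot,nail,quill] B=[tube,mesh,node] C=[orb,beam,spool,shaft,plank,grate]
Tick 7: prefer A, take ingot from A; A=[nail,quill] B=[tube,mesh,node] C=[orb,beam,spool,shaft,plank,grate,ingot]
Tick 8: prefer B, take tube from B; A=[nail,quill] B=[mesh,node] C=[orb,beam,spool,shaft,plank,grate,ingot,tube]
Tick 9: prefer A, take nail from A; A=[quill] B=[mesh,node] C=[orb,beam,spool,shaft,plank,grate,ingot,tube,nail]
Tick 10: prefer B, take mesh from B; A=[quill] B=[node] C=[orb,beam,spool,shaft,plank,grate,ingot,tube,nail,mesh]
Tick 11: prefer A, take quill from A; A=[-] B=[node] C=[orb,beam,spool,shaft,plank,grate,ingot,tube,nail,mesh,quill]
Tick 12: prefer B, take node from B; A=[-] B=[-] C=[orb,beam,spool,shaft,plank,grate,ingot,tube,nail,mesh,quill,node]

Answer: 12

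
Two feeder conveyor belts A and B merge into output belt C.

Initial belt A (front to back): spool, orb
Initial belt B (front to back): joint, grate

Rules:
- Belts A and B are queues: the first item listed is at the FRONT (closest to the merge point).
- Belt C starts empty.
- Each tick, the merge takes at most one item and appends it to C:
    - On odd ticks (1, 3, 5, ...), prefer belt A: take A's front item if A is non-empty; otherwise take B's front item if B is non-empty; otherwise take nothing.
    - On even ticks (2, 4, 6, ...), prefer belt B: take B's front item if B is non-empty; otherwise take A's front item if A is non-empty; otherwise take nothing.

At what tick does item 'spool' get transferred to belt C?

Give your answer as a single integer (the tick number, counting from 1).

Answer: 1

Derivation:
Tick 1: prefer A, take spool from A; A=[orb] B=[joint,grate] C=[spool]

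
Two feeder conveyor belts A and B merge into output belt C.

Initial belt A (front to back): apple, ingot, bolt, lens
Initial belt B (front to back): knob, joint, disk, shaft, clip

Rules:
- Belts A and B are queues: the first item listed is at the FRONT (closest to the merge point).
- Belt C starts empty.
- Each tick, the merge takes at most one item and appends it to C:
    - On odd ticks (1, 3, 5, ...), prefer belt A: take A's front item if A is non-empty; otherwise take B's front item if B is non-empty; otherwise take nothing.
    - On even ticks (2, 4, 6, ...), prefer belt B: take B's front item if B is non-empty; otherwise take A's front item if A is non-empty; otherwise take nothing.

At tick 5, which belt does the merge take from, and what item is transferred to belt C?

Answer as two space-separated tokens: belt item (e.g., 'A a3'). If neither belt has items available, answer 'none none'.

Answer: A bolt

Derivation:
Tick 1: prefer A, take apple from A; A=[ingot,bolt,lens] B=[knob,joint,disk,shaft,clip] C=[apple]
Tick 2: prefer B, take knob from B; A=[ingot,bolt,lens] B=[joint,disk,shaft,clip] C=[apple,knob]
Tick 3: prefer A, take ingot from A; A=[bolt,lens] B=[joint,disk,shaft,clip] C=[apple,knob,ingot]
Tick 4: prefer B, take joint from B; A=[bolt,lens] B=[disk,shaft,clip] C=[apple,knob,ingot,joint]
Tick 5: prefer A, take bolt from A; A=[lens] B=[disk,shaft,clip] C=[apple,knob,ingot,joint,bolt]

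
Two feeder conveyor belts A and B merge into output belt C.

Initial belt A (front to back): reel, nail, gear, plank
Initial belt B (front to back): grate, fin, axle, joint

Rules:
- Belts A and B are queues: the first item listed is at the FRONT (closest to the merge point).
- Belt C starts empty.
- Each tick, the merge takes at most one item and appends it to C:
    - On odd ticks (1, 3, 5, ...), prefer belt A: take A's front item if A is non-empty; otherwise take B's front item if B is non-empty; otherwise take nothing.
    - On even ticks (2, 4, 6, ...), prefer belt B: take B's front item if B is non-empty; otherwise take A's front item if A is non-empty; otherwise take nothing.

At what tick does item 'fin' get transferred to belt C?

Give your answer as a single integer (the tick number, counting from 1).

Answer: 4

Derivation:
Tick 1: prefer A, take reel from A; A=[nail,gear,plank] B=[grate,fin,axle,joint] C=[reel]
Tick 2: prefer B, take grate from B; A=[nail,gear,plank] B=[fin,axle,joint] C=[reel,grate]
Tick 3: prefer A, take nail from A; A=[gear,plank] B=[fin,axle,joint] C=[reel,grate,nail]
Tick 4: prefer B, take fin from B; A=[gear,plank] B=[axle,joint] C=[reel,grate,nail,fin]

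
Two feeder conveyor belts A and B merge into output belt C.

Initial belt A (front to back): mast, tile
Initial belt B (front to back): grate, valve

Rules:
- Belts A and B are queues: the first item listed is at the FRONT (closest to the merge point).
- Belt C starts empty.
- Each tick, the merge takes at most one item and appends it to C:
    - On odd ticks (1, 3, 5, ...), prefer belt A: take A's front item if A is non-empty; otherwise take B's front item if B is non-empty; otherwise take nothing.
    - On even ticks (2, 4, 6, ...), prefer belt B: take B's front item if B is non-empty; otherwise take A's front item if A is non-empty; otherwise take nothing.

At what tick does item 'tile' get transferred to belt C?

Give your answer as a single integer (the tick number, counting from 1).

Answer: 3

Derivation:
Tick 1: prefer A, take mast from A; A=[tile] B=[grate,valve] C=[mast]
Tick 2: prefer B, take grate from B; A=[tile] B=[valve] C=[mast,grate]
Tick 3: prefer A, take tile from A; A=[-] B=[valve] C=[mast,grate,tile]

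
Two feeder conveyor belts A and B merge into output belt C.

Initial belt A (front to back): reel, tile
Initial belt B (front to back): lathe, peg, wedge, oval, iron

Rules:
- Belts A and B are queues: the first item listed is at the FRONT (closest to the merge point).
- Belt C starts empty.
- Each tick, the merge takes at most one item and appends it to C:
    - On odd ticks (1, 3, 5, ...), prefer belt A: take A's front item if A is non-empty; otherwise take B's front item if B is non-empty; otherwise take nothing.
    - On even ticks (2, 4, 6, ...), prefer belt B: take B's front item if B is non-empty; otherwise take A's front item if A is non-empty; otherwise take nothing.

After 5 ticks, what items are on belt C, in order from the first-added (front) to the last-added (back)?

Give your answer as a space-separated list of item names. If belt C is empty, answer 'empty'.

Tick 1: prefer A, take reel from A; A=[tile] B=[lathe,peg,wedge,oval,iron] C=[reel]
Tick 2: prefer B, take lathe from B; A=[tile] B=[peg,wedge,oval,iron] C=[reel,lathe]
Tick 3: prefer A, take tile from A; A=[-] B=[peg,wedge,oval,iron] C=[reel,lathe,tile]
Tick 4: prefer B, take peg from B; A=[-] B=[wedge,oval,iron] C=[reel,lathe,tile,peg]
Tick 5: prefer A, take wedge from B; A=[-] B=[oval,iron] C=[reel,lathe,tile,peg,wedge]

Answer: reel lathe tile peg wedge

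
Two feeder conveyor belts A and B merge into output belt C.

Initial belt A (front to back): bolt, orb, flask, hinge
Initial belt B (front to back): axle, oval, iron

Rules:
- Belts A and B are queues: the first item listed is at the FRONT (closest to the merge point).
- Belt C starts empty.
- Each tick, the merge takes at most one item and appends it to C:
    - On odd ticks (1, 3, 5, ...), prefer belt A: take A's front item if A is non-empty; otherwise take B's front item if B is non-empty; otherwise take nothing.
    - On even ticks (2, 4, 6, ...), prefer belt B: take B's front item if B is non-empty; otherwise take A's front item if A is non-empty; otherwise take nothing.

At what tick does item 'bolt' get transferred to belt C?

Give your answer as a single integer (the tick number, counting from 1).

Answer: 1

Derivation:
Tick 1: prefer A, take bolt from A; A=[orb,flask,hinge] B=[axle,oval,iron] C=[bolt]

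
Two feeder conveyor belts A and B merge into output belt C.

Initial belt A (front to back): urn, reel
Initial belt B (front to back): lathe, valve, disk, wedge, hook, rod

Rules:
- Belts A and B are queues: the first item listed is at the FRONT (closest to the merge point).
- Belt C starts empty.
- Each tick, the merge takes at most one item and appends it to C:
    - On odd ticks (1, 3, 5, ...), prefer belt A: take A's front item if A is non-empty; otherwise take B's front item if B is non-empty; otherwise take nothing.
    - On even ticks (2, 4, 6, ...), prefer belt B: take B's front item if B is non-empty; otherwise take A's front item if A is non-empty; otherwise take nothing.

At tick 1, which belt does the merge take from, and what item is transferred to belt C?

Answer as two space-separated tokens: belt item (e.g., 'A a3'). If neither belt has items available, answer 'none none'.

Answer: A urn

Derivation:
Tick 1: prefer A, take urn from A; A=[reel] B=[lathe,valve,disk,wedge,hook,rod] C=[urn]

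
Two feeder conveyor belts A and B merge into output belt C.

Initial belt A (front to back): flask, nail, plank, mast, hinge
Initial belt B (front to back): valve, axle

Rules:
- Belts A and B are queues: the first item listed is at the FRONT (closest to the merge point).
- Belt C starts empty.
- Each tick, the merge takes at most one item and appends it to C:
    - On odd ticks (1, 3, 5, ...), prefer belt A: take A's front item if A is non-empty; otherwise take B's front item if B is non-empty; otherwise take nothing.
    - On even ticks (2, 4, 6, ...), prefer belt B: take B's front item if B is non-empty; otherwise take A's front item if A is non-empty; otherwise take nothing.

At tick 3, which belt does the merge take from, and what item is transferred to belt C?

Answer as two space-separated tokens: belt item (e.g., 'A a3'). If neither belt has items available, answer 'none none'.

Tick 1: prefer A, take flask from A; A=[nail,plank,mast,hinge] B=[valve,axle] C=[flask]
Tick 2: prefer B, take valve from B; A=[nail,plank,mast,hinge] B=[axle] C=[flask,valve]
Tick 3: prefer A, take nail from A; A=[plank,mast,hinge] B=[axle] C=[flask,valve,nail]

Answer: A nail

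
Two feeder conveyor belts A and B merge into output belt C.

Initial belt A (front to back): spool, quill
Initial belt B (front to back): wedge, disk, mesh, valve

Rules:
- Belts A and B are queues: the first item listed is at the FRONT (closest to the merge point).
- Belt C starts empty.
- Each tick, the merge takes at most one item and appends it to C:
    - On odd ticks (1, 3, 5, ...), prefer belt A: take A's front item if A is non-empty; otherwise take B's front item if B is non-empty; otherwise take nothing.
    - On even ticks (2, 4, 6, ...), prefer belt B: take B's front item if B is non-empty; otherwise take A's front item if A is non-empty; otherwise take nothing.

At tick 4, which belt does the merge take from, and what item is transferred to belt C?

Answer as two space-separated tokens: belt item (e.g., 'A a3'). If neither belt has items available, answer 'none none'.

Tick 1: prefer A, take spool from A; A=[quill] B=[wedge,disk,mesh,valve] C=[spool]
Tick 2: prefer B, take wedge from B; A=[quill] B=[disk,mesh,valve] C=[spool,wedge]
Tick 3: prefer A, take quill from A; A=[-] B=[disk,mesh,valve] C=[spool,wedge,quill]
Tick 4: prefer B, take disk from B; A=[-] B=[mesh,valve] C=[spool,wedge,quill,disk]

Answer: B disk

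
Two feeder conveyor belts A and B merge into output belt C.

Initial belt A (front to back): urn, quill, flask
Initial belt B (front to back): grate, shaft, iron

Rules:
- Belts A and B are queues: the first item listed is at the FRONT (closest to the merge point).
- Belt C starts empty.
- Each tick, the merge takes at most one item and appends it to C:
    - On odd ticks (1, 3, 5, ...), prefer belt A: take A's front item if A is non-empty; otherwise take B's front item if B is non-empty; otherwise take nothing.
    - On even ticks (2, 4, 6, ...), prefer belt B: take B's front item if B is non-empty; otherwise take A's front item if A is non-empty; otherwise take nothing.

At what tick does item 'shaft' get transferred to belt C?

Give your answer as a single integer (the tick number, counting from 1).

Tick 1: prefer A, take urn from A; A=[quill,flask] B=[grate,shaft,iron] C=[urn]
Tick 2: prefer B, take grate from B; A=[quill,flask] B=[shaft,iron] C=[urn,grate]
Tick 3: prefer A, take quill from A; A=[flask] B=[shaft,iron] C=[urn,grate,quill]
Tick 4: prefer B, take shaft from B; A=[flask] B=[iron] C=[urn,grate,quill,shaft]

Answer: 4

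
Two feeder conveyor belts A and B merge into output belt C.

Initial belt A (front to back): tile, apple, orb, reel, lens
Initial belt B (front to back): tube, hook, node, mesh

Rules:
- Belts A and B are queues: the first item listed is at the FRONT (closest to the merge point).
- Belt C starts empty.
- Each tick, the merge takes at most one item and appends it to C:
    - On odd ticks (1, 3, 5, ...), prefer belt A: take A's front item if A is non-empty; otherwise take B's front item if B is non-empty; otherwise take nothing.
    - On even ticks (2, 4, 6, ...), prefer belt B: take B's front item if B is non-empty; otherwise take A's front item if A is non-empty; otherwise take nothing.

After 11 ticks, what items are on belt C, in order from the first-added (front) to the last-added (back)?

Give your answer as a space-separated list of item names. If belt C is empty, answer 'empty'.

Answer: tile tube apple hook orb node reel mesh lens

Derivation:
Tick 1: prefer A, take tile from A; A=[apple,orb,reel,lens] B=[tube,hook,node,mesh] C=[tile]
Tick 2: prefer B, take tube from B; A=[apple,orb,reel,lens] B=[hook,node,mesh] C=[tile,tube]
Tick 3: prefer A, take apple from A; A=[orb,reel,lens] B=[hook,node,mesh] C=[tile,tube,apple]
Tick 4: prefer B, take hook from B; A=[orb,reel,lens] B=[node,mesh] C=[tile,tube,apple,hook]
Tick 5: prefer A, take orb from A; A=[reel,lens] B=[node,mesh] C=[tile,tube,apple,hook,orb]
Tick 6: prefer B, take node from B; A=[reel,lens] B=[mesh] C=[tile,tube,apple,hook,orb,node]
Tick 7: prefer A, take reel from A; A=[lens] B=[mesh] C=[tile,tube,apple,hook,orb,node,reel]
Tick 8: prefer B, take mesh from B; A=[lens] B=[-] C=[tile,tube,apple,hook,orb,node,reel,mesh]
Tick 9: prefer A, take lens from A; A=[-] B=[-] C=[tile,tube,apple,hook,orb,node,reel,mesh,lens]
Tick 10: prefer B, both empty, nothing taken; A=[-] B=[-] C=[tile,tube,apple,hook,orb,node,reel,mesh,lens]
Tick 11: prefer A, both empty, nothing taken; A=[-] B=[-] C=[tile,tube,apple,hook,orb,node,reel,mesh,lens]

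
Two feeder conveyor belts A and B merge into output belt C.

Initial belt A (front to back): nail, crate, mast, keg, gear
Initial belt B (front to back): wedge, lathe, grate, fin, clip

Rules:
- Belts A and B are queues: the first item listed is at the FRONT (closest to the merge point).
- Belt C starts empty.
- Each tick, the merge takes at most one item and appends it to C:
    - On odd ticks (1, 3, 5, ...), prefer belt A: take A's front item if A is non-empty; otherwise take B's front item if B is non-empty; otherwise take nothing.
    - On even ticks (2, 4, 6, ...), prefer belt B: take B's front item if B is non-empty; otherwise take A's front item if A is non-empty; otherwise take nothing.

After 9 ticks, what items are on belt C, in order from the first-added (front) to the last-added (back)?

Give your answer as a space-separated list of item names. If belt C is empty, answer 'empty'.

Tick 1: prefer A, take nail from A; A=[crate,mast,keg,gear] B=[wedge,lathe,grate,fin,clip] C=[nail]
Tick 2: prefer B, take wedge from B; A=[crate,mast,keg,gear] B=[lathe,grate,fin,clip] C=[nail,wedge]
Tick 3: prefer A, take crate from A; A=[mast,keg,gear] B=[lathe,grate,fin,clip] C=[nail,wedge,crate]
Tick 4: prefer B, take lathe from B; A=[mast,keg,gear] B=[grate,fin,clip] C=[nail,wedge,crate,lathe]
Tick 5: prefer A, take mast from A; A=[keg,gear] B=[grate,fin,clip] C=[nail,wedge,crate,lathe,mast]
Tick 6: prefer B, take grate from B; A=[keg,gear] B=[fin,clip] C=[nail,wedge,crate,lathe,mast,grate]
Tick 7: prefer A, take keg from A; A=[gear] B=[fin,clip] C=[nail,wedge,crate,lathe,mast,grate,keg]
Tick 8: prefer B, take fin from B; A=[gear] B=[clip] C=[nail,wedge,crate,lathe,mast,grate,keg,fin]
Tick 9: prefer A, take gear from A; A=[-] B=[clip] C=[nail,wedge,crate,lathe,mast,grate,keg,fin,gear]

Answer: nail wedge crate lathe mast grate keg fin gear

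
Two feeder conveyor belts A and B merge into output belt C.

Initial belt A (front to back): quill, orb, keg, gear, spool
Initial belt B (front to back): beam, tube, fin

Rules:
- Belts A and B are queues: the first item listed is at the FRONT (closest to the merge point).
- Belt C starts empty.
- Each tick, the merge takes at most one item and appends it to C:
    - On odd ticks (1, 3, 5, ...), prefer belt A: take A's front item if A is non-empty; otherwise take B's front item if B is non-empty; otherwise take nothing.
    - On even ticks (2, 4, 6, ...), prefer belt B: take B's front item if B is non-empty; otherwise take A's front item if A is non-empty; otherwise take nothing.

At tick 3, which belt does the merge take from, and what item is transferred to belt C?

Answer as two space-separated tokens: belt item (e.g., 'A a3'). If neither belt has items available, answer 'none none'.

Tick 1: prefer A, take quill from A; A=[orb,keg,gear,spool] B=[beam,tube,fin] C=[quill]
Tick 2: prefer B, take beam from B; A=[orb,keg,gear,spool] B=[tube,fin] C=[quill,beam]
Tick 3: prefer A, take orb from A; A=[keg,gear,spool] B=[tube,fin] C=[quill,beam,orb]

Answer: A orb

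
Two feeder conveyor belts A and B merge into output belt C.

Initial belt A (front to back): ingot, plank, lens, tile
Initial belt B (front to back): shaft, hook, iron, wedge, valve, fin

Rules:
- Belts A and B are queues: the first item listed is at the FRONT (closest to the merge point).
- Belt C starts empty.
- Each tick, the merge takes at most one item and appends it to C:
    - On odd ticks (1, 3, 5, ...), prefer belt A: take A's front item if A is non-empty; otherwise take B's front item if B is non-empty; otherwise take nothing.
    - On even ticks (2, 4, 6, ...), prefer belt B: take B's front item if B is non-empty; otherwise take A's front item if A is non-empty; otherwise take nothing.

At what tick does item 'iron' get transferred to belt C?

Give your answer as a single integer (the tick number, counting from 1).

Answer: 6

Derivation:
Tick 1: prefer A, take ingot from A; A=[plank,lens,tile] B=[shaft,hook,iron,wedge,valve,fin] C=[ingot]
Tick 2: prefer B, take shaft from B; A=[plank,lens,tile] B=[hook,iron,wedge,valve,fin] C=[ingot,shaft]
Tick 3: prefer A, take plank from A; A=[lens,tile] B=[hook,iron,wedge,valve,fin] C=[ingot,shaft,plank]
Tick 4: prefer B, take hook from B; A=[lens,tile] B=[iron,wedge,valve,fin] C=[ingot,shaft,plank,hook]
Tick 5: prefer A, take lens from A; A=[tile] B=[iron,wedge,valve,fin] C=[ingot,shaft,plank,hook,lens]
Tick 6: prefer B, take iron from B; A=[tile] B=[wedge,valve,fin] C=[ingot,shaft,plank,hook,lens,iron]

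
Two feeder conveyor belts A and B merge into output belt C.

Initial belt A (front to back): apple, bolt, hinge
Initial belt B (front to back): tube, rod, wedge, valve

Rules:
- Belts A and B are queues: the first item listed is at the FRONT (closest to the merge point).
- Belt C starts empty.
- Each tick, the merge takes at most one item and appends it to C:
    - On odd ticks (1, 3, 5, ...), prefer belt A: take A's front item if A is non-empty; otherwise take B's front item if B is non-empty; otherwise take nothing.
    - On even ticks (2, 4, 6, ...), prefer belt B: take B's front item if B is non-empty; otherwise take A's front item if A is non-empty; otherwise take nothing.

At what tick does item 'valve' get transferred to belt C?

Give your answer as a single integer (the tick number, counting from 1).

Answer: 7

Derivation:
Tick 1: prefer A, take apple from A; A=[bolt,hinge] B=[tube,rod,wedge,valve] C=[apple]
Tick 2: prefer B, take tube from B; A=[bolt,hinge] B=[rod,wedge,valve] C=[apple,tube]
Tick 3: prefer A, take bolt from A; A=[hinge] B=[rod,wedge,valve] C=[apple,tube,bolt]
Tick 4: prefer B, take rod from B; A=[hinge] B=[wedge,valve] C=[apple,tube,bolt,rod]
Tick 5: prefer A, take hinge from A; A=[-] B=[wedge,valve] C=[apple,tube,bolt,rod,hinge]
Tick 6: prefer B, take wedge from B; A=[-] B=[valve] C=[apple,tube,bolt,rod,hinge,wedge]
Tick 7: prefer A, take valve from B; A=[-] B=[-] C=[apple,tube,bolt,rod,hinge,wedge,valve]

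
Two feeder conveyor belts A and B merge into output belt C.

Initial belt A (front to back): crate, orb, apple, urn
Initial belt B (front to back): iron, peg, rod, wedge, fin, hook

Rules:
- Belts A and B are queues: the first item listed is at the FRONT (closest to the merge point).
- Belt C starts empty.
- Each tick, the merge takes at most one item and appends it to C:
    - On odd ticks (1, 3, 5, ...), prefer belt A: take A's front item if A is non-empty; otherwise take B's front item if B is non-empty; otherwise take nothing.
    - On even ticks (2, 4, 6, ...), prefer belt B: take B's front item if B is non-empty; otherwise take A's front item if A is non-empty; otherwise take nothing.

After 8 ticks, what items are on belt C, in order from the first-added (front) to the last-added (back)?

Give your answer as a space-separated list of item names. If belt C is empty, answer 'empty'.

Tick 1: prefer A, take crate from A; A=[orb,apple,urn] B=[iron,peg,rod,wedge,fin,hook] C=[crate]
Tick 2: prefer B, take iron from B; A=[orb,apple,urn] B=[peg,rod,wedge,fin,hook] C=[crate,iron]
Tick 3: prefer A, take orb from A; A=[apple,urn] B=[peg,rod,wedge,fin,hook] C=[crate,iron,orb]
Tick 4: prefer B, take peg from B; A=[apple,urn] B=[rod,wedge,fin,hook] C=[crate,iron,orb,peg]
Tick 5: prefer A, take apple from A; A=[urn] B=[rod,wedge,fin,hook] C=[crate,iron,orb,peg,apple]
Tick 6: prefer B, take rod from B; A=[urn] B=[wedge,fin,hook] C=[crate,iron,orb,peg,apple,rod]
Tick 7: prefer A, take urn from A; A=[-] B=[wedge,fin,hook] C=[crate,iron,orb,peg,apple,rod,urn]
Tick 8: prefer B, take wedge from B; A=[-] B=[fin,hook] C=[crate,iron,orb,peg,apple,rod,urn,wedge]

Answer: crate iron orb peg apple rod urn wedge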